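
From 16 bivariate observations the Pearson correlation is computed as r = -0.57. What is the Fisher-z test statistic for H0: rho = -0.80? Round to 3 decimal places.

1.626

Fisher z: atanh(-0.57) = -0.647523, atanh(-0.80) = -1.098612
z = (z_r − z_0)·√(n−3) = (-0.647523 − (-1.098612))·√13 = 0.451089 · 3.605551 = 1.626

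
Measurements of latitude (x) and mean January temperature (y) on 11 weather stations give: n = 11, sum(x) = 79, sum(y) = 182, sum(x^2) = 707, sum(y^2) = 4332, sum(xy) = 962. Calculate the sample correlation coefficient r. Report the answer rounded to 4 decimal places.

-0.8036

Numerator: nΣxy − (Σx)(Σy) = 11·962 − (79)(182) = -3796
Denominator: √[(nΣx²−(Σx)²)(nΣy²−(Σy)²)]
  nΣx²−(Σx)² = 11·707 − 6241 = 1536;  nΣy²−(Σy)² = 11·4332 − 33124 = 14528
  √(1536·14528) = √22315008 = 4723.8764
r = -3796 / 4723.8764 = -0.8036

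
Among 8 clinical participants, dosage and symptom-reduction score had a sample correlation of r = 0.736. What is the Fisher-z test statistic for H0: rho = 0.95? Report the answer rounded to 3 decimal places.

Fisher z: atanh(0.736) = 0.941695, atanh(0.95) = 1.831781
z = (z_r − z_0)·√(n−3) = (0.941695 − 1.831781)·√5 = -0.890086 · 2.236068 = -1.990

-1.990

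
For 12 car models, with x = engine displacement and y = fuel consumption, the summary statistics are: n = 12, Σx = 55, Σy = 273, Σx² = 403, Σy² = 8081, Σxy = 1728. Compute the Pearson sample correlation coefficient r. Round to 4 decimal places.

Numerator: nΣxy − (Σx)(Σy) = 12·1728 − (55)(273) = 5721
Denominator: √[(nΣx²−(Σx)²)(nΣy²−(Σy)²)]
  nΣx²−(Σx)² = 12·403 − 3025 = 1811;  nΣy²−(Σy)² = 12·8081 − 74529 = 22443
  √(1811·22443) = √40644273 = 6375.2861
r = 5721 / 6375.2861 = 0.8974

0.8974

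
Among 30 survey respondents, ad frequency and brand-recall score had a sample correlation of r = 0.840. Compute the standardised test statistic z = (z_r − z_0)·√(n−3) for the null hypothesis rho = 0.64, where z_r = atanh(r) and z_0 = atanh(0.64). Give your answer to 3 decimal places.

Fisher z: atanh(0.840) = 1.221174, atanh(0.64) = 0.758174
z = (z_r − z_0)·√(n−3) = (1.221174 − 0.758174)·√27 = 0.463000 · 5.196152 = 2.406

2.406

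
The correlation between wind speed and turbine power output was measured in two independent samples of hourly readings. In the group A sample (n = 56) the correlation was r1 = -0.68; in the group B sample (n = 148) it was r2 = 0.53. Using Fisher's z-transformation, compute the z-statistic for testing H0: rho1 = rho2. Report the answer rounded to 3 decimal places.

-8.842

Fisher z-transforms: z1 = atanh(-0.68) = -0.829114, z2 = atanh(0.53) = 0.590145; difference d = -1.419259
Var(d) = 1/53 + 1/145 = 0.0188679 + 0.0068966 = 0.0257645
z = d/√Var(d) = -1.419259 / √0.0257645 = -1.419259 / 0.160513 = -8.842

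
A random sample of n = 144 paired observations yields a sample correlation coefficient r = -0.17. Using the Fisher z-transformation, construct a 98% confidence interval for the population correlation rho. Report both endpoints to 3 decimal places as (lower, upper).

z_r = atanh(-0.17) = -0.171667;  SE = 1/√(n−3) = 1/√141 = 0.084215
z-limits: -0.171667 ± 2.326·0.084215 = -0.171667 ± 0.195884 = [-0.367551, 0.024217]
ρ-limits: (tanh -0.367551, tanh 0.024217) = (-0.352, 0.024)

(-0.352, 0.024)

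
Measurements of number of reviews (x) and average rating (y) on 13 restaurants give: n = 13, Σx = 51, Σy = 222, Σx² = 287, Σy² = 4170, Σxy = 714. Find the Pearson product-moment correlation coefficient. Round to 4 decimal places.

-0.8647

S_xy = nΣxy − ΣxΣy = 13·714 − 51·222 = 9282 − 11322 = -2040
S_xx = nΣx² − (Σx)² = 13·287 − 51² = 3731 − 2601 = 1130
S_yy = nΣy² − (Σy)² = 13·4170 − 222² = 54210 − 49284 = 4926
r = S_xy / √(S_xx·S_yy) = -2040 / √(1130·4926) = -2040 / √5566380 = -2040 / 2359.3177 = -0.8647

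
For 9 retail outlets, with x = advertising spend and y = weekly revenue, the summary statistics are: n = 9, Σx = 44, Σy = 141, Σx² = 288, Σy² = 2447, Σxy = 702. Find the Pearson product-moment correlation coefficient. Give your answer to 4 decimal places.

S_xy = nΣxy − ΣxΣy = 9·702 − 44·141 = 6318 − 6204 = 114
S_xx = nΣx² − (Σx)² = 9·288 − 44² = 2592 − 1936 = 656
S_yy = nΣy² − (Σy)² = 9·2447 − 141² = 22023 − 19881 = 2142
r = S_xy / √(S_xx·S_yy) = 114 / √(656·2142) = 114 / √1405152 = 114 / 1185.3911 = 0.0962

0.0962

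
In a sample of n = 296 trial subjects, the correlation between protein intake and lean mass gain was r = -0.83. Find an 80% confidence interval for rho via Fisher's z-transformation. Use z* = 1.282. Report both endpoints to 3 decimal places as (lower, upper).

(-0.852, -0.805)

z_r = atanh(-0.83) = -1.188136;  SE = 1/√(n−3) = 1/√293 = 0.058421
z-limits: -1.188136 ± 1.282·0.058421 = -1.188136 ± 0.074896 = [-1.263032, -1.113240]
ρ-limits: (tanh -1.263032, tanh -1.113240) = (-0.852, -0.805)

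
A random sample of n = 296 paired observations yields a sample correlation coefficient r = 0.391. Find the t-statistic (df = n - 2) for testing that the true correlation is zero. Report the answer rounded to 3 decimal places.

7.284

t = r·√(n−2) / √(1−r²) with r = 0.391, n = 296
  = 0.391·√294 / √(1 − 0.152881)
  = 0.391·17.146428 / 0.920391
  = 6.704253 / 0.920391 = 7.284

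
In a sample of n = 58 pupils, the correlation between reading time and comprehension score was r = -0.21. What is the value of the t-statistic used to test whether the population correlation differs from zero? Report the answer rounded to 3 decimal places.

1 − r² = 1 − 0.0441 = 0.9559;  √(1−r²) = 0.977701
√(n−2) = √56 = 7.483315
t = r·√(n−2)/√(1−r²) = -0.21 · 7.483315 / 0.977701 = -1.607

-1.607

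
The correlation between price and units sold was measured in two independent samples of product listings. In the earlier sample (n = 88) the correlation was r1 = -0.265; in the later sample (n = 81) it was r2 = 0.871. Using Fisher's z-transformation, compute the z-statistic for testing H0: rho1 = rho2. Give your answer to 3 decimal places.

z1 = atanh(-0.265) = -0.271478,  z2 = atanh(0.871) = 1.337208
SE = √(1/(n1−3) + 1/(n2−3)) = √(1/85 + 1/78) = √(0.0117647 + 0.0128205) = √0.0245852 = 0.156797
z = (z1 − z2)/SE = (-0.271478 − 1.337208) / 0.156797 = -1.608686 / 0.156797 = -10.260

-10.260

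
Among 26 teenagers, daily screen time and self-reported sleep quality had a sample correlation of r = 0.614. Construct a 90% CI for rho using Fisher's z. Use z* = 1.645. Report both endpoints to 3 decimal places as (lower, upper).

Fisher z: z_r = atanh(r) = ½·ln((1+0.614)/(1−0.614)) = 0.715317
SE(z) = 1/√(n−3) = 1/√23 = 0.208514
90% ⇒ z* = 1.645; margin = 1.645·0.208514 = 0.343006
CI on z-scale: (0.372311, 1.058323)
Back-transform: tanh(0.372311) = 0.356011, tanh(1.058323) = 0.785021

(0.356, 0.785)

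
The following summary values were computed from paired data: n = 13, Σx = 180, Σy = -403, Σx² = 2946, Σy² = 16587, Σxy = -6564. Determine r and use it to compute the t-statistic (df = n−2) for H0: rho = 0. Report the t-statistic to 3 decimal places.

S_xy = nΣxy − ΣxΣy = 13·(-6564) − 180·(-403) = -85332 − (-72540) = -12792
S_xx = nΣx² − (Σx)² = 13·2946 − 180² = 38298 − 32400 = 5898
S_yy = nΣy² − (Σy)² = 13·16587 − (-403)² = 215631 − 162409 = 53222
r = S_xy / √(S_xx·S_yy) = -12792 / √(5898·53222) = -12792 / √313903356 = -12792 / 17717.3180 = -0.7220
t = r·√(n−2)/√(1−r²) = -0.7220·√11 / √(1−0.521284) = -2.394603 / 0.691893 = -3.461

-3.461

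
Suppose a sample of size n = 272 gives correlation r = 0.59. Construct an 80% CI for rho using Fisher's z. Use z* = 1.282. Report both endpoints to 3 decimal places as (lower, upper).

z_r = atanh(0.59) = 0.677666;  SE = 1/√(n−3) = 1/√269 = 0.060971
z-limits: 0.677666 ± 1.282·0.060971 = 0.677666 ± 0.078165 = [0.599501, 0.755831]
ρ-limits: (tanh 0.599501, tanh 0.755831) = (0.537, 0.639)

(0.537, 0.639)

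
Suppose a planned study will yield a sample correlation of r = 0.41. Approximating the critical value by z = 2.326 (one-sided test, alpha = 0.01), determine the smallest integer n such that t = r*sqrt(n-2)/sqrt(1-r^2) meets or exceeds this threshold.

Need r·√(n−2)/√(1−r²) ≥ 2.326
√(n−2) ≥ 2.326·√(1−0.1681) / 0.41 = 2.326·0.912086 / 0.41 = 5.1744
n−2 ≥ 26.7744  ⇒  n ≥ 28.7744
Smallest integer n = 29

29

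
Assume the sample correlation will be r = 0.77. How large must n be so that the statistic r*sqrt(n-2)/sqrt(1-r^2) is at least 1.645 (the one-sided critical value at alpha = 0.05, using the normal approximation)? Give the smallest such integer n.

Need r·√(n−2)/√(1−r²) ≥ 1.645
√(n−2) ≥ 1.645·√(1−0.5929) / 0.77 = 1.645·0.638044 / 0.77 = 1.3631
n−2 ≥ 1.8580  ⇒  n ≥ 3.8580
Smallest integer n = 4

4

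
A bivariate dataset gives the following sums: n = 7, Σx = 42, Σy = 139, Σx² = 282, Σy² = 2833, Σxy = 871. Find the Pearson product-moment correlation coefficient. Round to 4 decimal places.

0.7914

Numerator: nΣxy − (Σx)(Σy) = 7·871 − (42)(139) = 259
Denominator: √[(nΣx²−(Σx)²)(nΣy²−(Σy)²)]
  nΣx²−(Σx)² = 7·282 − 1764 = 210;  nΣy²−(Σy)² = 7·2833 − 19321 = 510
  √(210·510) = √107100 = 327.2614
r = 259 / 327.2614 = 0.7914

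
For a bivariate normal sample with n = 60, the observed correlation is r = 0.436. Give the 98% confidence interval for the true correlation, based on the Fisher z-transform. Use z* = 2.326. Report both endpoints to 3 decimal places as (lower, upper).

z_r = atanh(0.436) = 0.467281;  SE = 1/√(n−3) = 1/√57 = 0.132453
z-limits: 0.467281 ± 2.326·0.132453 = 0.467281 ± 0.308086 = [0.159195, 0.775367]
ρ-limits: (tanh 0.159195, tanh 0.775367) = (0.158, 0.650)

(0.158, 0.650)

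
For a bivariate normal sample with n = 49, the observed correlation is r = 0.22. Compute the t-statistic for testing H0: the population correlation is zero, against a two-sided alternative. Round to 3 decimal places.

1 − r² = 1 − 0.0484 = 0.9516;  √(1−r²) = 0.975500
√(n−2) = √47 = 6.855655
t = r·√(n−2)/√(1−r²) = 0.22 · 6.855655 / 0.975500 = 1.546

1.546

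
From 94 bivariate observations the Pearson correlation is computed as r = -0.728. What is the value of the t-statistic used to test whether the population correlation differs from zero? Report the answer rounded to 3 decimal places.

-10.185

t = r·√(n−2) / √(1−r²) with r = -0.728, n = 94
  = -0.728·√92 / √(1 − 0.529984)
  = -0.728·9.591663 / 0.685577
  = -6.982731 / 0.685577 = -10.185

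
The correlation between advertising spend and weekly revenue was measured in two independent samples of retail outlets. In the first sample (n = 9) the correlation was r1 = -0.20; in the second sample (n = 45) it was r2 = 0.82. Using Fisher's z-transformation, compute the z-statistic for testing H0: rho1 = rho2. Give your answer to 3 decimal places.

z1 = atanh(-0.20) = -0.202733,  z2 = atanh(0.82) = 1.156817
SE = √(1/(n1−3) + 1/(n2−3)) = √(1/6 + 1/42) = √(0.1666667 + 0.0238095) = √0.1904762 = 0.436436
z = (z1 − z2)/SE = (-0.202733 − 1.156817) / 0.436436 = -1.359550 / 0.436436 = -3.115

-3.115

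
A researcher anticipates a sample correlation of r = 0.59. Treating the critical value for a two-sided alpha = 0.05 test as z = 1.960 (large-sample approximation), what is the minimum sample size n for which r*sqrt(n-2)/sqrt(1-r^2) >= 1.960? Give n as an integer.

Need r·√(n−2)/√(1−r²) ≥ 1.960
√(n−2) ≥ 1.960·√(1−0.3481) / 0.59 = 1.960·0.807403 / 0.59 = 2.6822
n−2 ≥ 7.1942  ⇒  n ≥ 9.1942
Smallest integer n = 10

10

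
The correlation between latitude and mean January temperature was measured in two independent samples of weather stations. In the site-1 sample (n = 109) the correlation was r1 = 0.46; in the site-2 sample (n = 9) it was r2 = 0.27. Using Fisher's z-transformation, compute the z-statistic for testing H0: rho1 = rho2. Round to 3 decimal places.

z1 = atanh(0.46) = 0.497311,  z2 = atanh(0.27) = 0.276864
SE = √(1/(n1−3) + 1/(n2−3)) = √(1/106 + 1/6) = √(0.0094340 + 0.1666667) = √0.1761007 = 0.419644
z = (z1 − z2)/SE = (0.497311 − 0.276864) / 0.419644 = 0.220447 / 0.419644 = 0.525

0.525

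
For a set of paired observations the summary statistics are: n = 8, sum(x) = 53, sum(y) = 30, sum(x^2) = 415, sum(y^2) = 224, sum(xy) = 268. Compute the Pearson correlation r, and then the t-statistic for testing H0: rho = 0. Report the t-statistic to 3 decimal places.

Numerator: nΣxy − (Σx)(Σy) = 8·268 − (53)(30) = 554
Denominator: √[(nΣx²−(Σx)²)(nΣy²−(Σy)²)]
  nΣx²−(Σx)² = 8·415 − 2809 = 511;  nΣy²−(Σy)² = 8·224 − 900 = 892
  √(511·892) = √455812 = 675.1385
r = 554 / 675.1385 = 0.8206
t = r·√(n−2)/√(1−r²) = 0.8206·√6 / √(1−0.673384) = 2.010051 / 0.571503 = 3.517

3.517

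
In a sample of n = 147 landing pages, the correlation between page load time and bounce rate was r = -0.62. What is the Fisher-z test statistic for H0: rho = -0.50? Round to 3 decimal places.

-2.108

z_r = atanh(-0.62) = -0.725005,  z_0 = atanh(-0.50) = -0.549306
SE = 1/√(n−3) = 1/√144 = 0.083333
z = (z_r − z_0)/SE = (-0.725005 − (-0.549306)) / 0.083333 = -0.175699 / 0.083333 = -2.108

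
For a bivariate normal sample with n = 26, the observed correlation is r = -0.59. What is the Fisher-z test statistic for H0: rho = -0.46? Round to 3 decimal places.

Fisher z: atanh(-0.59) = -0.677666, atanh(-0.46) = -0.497311
z = (z_r − z_0)·√(n−3) = (-0.677666 − (-0.497311))·√23 = -0.180355 · 4.795832 = -0.865

-0.865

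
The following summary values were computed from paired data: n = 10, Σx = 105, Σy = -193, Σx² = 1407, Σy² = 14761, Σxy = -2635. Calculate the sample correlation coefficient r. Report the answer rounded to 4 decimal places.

-0.3319

S_xy = nΣxy − ΣxΣy = 10·(-2635) − 105·(-193) = -26350 − (-20265) = -6085
S_xx = nΣx² − (Σx)² = 10·1407 − 105² = 14070 − 11025 = 3045
S_yy = nΣy² − (Σy)² = 10·14761 − (-193)² = 147610 − 37249 = 110361
r = S_xy / √(S_xx·S_yy) = -6085 / √(3045·110361) = -6085 / √336049245 = -6085 / 18331.6460 = -0.3319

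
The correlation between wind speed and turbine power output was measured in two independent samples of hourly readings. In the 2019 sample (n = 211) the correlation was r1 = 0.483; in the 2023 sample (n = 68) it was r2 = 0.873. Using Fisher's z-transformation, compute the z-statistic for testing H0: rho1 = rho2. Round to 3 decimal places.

z1 = atanh(0.483) = 0.526890,  z2 = atanh(0.873) = 1.345555
SE = √(1/(n1−3) + 1/(n2−3)) = √(1/208 + 1/65) = √(0.0048077 + 0.0153846) = √0.0201923 = 0.142100
z = (z1 − z2)/SE = (0.526890 − 1.345555) / 0.142100 = -0.818665 / 0.142100 = -5.761

-5.761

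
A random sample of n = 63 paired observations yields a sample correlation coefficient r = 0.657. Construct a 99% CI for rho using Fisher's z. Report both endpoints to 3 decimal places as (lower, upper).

(0.426, 0.808)

z_r = atanh(0.657) = 0.787517;  SE = 1/√(n−3) = 1/√60 = 0.129099
z-limits: 0.787517 ± 2.576·0.129099 = 0.787517 ± 0.332559 = [0.454958, 1.120076]
ρ-limits: (tanh 0.454958, tanh 1.120076) = (0.426, 0.808)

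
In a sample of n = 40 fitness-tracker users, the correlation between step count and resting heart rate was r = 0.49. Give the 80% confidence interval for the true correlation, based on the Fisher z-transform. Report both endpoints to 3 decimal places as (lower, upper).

(0.314, 0.633)

Fisher z: z_r = atanh(r) = ½·ln((1+0.49)/(1−0.49)) = 0.536060
SE(z) = 1/√(n−3) = 1/√37 = 0.164399
80% ⇒ z* = 1.282; margin = 1.282·0.164399 = 0.210760
CI on z-scale: (0.325300, 0.746820)
Back-transform: tanh(0.325300) = 0.314291, tanh(0.746820) = 0.633248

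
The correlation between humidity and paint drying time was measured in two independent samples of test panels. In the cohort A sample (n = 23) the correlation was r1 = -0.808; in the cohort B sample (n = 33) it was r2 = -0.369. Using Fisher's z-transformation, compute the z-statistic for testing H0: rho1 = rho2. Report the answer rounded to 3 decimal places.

-2.543

Fisher z-transforms: z1 = atanh(-0.808) = -1.121241, z2 = atanh(-0.369) = -0.387265; difference d = -0.733976
Var(d) = 1/20 + 1/30 = 0.0500000 + 0.0333333 = 0.0833333
z = d/√Var(d) = -0.733976 / √0.0833333 = -0.733976 / 0.288675 = -2.543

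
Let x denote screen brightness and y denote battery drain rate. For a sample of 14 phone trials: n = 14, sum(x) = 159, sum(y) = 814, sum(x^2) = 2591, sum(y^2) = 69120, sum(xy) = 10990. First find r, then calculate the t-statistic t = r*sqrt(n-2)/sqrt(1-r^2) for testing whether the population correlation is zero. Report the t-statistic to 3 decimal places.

1.612

S_xy = nΣxy − ΣxΣy = 14·10990 − 159·814 = 153860 − 129426 = 24434
S_xx = nΣx² − (Σx)² = 14·2591 − 159² = 36274 − 25281 = 10993
S_yy = nΣy² − (Σy)² = 14·69120 − 814² = 967680 − 662596 = 305084
r = S_xy / √(S_xx·S_yy) = 24434 / √(10993·305084) = 24434 / √3353788412 = 24434 / 57911.9022 = 0.4219
t = r·√(n−2)/√(1−r²) = 0.4219·√12 / √(1−0.178000) = 1.461504 / 0.906642 = 1.612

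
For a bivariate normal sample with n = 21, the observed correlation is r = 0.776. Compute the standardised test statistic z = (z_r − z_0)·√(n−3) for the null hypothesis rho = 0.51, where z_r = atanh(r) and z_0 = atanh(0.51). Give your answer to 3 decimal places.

z_r = atanh(0.776) = 1.035236,  z_0 = atanh(0.51) = 0.562730
SE = 1/√(n−3) = 1/√18 = 0.235702
z = (z_r − z_0)/SE = (1.035236 − 0.562730) / 0.235702 = 0.472506 / 0.235702 = 2.005

2.005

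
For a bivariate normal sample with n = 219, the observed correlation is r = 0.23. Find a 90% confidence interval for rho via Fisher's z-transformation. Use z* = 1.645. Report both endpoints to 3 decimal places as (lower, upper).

(0.122, 0.333)

Fisher z: z_r = atanh(r) = ½·ln((1+0.23)/(1−0.23)) = 0.234189
SE(z) = 1/√(n−3) = 1/√216 = 0.068041
90% ⇒ z* = 1.645; margin = 1.645·0.068041 = 0.111927
CI on z-scale: (0.122262, 0.346116)
Back-transform: tanh(0.122262) = 0.121656, tanh(0.346116) = 0.332927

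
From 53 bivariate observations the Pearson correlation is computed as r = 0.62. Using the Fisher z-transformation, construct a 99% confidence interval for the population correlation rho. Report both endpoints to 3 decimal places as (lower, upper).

z_r = atanh(0.62) = 0.725005;  SE = 1/√(n−3) = 1/√50 = 0.141421
z-limits: 0.725005 ± 2.576·0.141421 = 0.725005 ± 0.364300 = [0.360705, 1.089305]
ρ-limits: (tanh 0.360705, tanh 1.089305) = (0.346, 0.797)

(0.346, 0.797)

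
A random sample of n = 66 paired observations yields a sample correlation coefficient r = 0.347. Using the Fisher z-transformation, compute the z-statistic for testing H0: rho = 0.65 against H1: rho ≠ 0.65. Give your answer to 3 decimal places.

-3.280

z_r = atanh(0.347) = 0.362029,  z_0 = atanh(0.65) = 0.775299
SE = 1/√(n−3) = 1/√63 = 0.125988
z = (z_r − z_0)/SE = (0.362029 − 0.775299) / 0.125988 = -0.413270 / 0.125988 = -3.280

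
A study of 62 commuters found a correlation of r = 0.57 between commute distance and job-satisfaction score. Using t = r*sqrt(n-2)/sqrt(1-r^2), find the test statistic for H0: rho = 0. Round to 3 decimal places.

5.374

1 − r² = 1 − 0.3249 = 0.6751;  √(1−r²) = 0.821645
√(n−2) = √60 = 7.745967
t = r·√(n−2)/√(1−r²) = 0.57 · 7.745967 / 0.821645 = 5.374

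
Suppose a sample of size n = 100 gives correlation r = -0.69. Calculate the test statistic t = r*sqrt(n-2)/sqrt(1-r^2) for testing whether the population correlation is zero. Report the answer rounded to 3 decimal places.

-9.437

t = r·√(n−2) / √(1−r²) with r = -0.69, n = 100
  = -0.69·√98 / √(1 − 0.4761)
  = -0.69·9.899495 / 0.723809
  = -6.830652 / 0.723809 = -9.437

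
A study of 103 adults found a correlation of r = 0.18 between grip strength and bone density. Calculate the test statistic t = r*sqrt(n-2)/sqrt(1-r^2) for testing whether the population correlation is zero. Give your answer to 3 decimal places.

1 − r² = 1 − 0.0324 = 0.9676;  √(1−r²) = 0.983667
√(n−2) = √101 = 10.049876
t = r·√(n−2)/√(1−r²) = 0.18 · 10.049876 / 0.983667 = 1.839

1.839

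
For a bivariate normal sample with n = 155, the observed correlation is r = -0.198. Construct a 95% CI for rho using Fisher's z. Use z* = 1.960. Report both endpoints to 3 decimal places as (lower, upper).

(-0.345, -0.042)

z_r = atanh(-0.198) = -0.200650;  SE = 1/√(n−3) = 1/√152 = 0.081111
z-limits: -0.200650 ± 1.960·0.081111 = -0.200650 ± 0.158978 = [-0.359628, -0.041672]
ρ-limits: (tanh -0.359628, tanh -0.041672) = (-0.345, -0.042)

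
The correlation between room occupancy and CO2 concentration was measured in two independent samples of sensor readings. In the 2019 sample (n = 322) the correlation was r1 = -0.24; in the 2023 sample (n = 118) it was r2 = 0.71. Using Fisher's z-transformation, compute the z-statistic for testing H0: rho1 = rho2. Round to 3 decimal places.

Fisher z-transforms: z1 = atanh(-0.24) = -0.244774, z2 = atanh(0.71) = 0.887184; difference d = -1.131958
Var(d) = 1/319 + 1/115 = 0.0031348 + 0.0086957 = 0.0118305
z = d/√Var(d) = -1.131958 / √0.0118305 = -1.131958 / 0.108768 = -10.407

-10.407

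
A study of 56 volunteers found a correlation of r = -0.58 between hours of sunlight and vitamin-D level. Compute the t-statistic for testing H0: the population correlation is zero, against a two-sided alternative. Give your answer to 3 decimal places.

-5.232

t = r·√(n−2) / √(1−r²) with r = -0.58, n = 56
  = -0.58·√54 / √(1 − 0.3364)
  = -0.58·7.348469 / 0.814616
  = -4.262112 / 0.814616 = -5.232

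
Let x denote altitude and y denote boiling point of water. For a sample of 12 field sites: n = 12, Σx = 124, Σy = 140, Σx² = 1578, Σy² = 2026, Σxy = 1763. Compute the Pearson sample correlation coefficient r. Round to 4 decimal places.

Numerator: nΣxy − (Σx)(Σy) = 12·1763 − (124)(140) = 3796
Denominator: √[(nΣx²−(Σx)²)(nΣy²−(Σy)²)]
  nΣx²−(Σx)² = 12·1578 − 15376 = 3560;  nΣy²−(Σy)² = 12·2026 − 19600 = 4712
  √(3560·4712) = √16774720 = 4095.6953
r = 3796 / 4095.6953 = 0.9268

0.9268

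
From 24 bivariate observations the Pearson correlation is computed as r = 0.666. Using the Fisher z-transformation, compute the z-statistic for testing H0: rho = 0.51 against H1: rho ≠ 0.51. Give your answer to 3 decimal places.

1.103

Fisher z: atanh(0.666) = 0.803520, atanh(0.51) = 0.562730
z = (z_r − z_0)·√(n−3) = (0.803520 − 0.562730)·√21 = 0.240790 · 4.582576 = 1.103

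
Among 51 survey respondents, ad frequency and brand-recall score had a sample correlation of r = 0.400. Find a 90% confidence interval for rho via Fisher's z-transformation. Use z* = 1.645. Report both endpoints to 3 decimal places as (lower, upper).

Fisher z: z_r = atanh(r) = ½·ln((1+0.400)/(1−0.400)) = 0.423649
SE(z) = 1/√(n−3) = 1/√48 = 0.144338
90% ⇒ z* = 1.645; margin = 1.645·0.144338 = 0.237436
CI on z-scale: (0.186213, 0.661085)
Back-transform: tanh(0.186213) = 0.184090, tanh(0.661085) = 0.579085

(0.184, 0.579)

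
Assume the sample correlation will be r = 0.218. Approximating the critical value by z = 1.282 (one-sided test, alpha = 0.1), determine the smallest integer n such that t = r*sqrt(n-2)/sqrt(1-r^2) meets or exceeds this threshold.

Need r·√(n−2)/√(1−r²) ≥ 1.282
√(n−2) ≥ 1.282·√(1−0.047524) / 0.218 = 1.282·0.975949 / 0.218 = 5.7393
n−2 ≥ 32.9396  ⇒  n ≥ 34.9396
Smallest integer n = 35

35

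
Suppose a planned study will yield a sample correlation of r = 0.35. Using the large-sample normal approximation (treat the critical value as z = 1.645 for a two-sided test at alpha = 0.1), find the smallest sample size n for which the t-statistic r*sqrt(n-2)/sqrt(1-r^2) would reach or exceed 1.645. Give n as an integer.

r√(n−2)/√(1−r²) ≥ 1.645  ⇔  n−2 ≥ (1.645)²·(1−r²)/r²
(1−r²)/r² = (1−0.1225)/0.1225 = 7.1633
n ≥ 2 + 2.706025·7.1633 = 2 + 19.3841 = 21.3841
⌈21.3841⌉ = 22

22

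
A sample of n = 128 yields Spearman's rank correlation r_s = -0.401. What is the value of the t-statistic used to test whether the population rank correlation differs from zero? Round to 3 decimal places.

t = r_s·√(n−2) / √(1−r_s²) with r_s = -0.401, n = 128
  = -0.401·√126 / √(1 − 0.160801)
  = -0.401·11.224972 / 0.916078
  = -4.501214 / 0.916078 = -4.914

-4.914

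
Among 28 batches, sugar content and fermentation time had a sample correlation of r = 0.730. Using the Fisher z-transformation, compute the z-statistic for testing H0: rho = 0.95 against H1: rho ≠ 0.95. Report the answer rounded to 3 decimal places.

-4.515

z_r = atanh(0.730) = 0.928727,  z_0 = atanh(0.95) = 1.831781
SE = 1/√(n−3) = 1/√25 = 0.200000
z = (z_r − z_0)/SE = (0.928727 − 1.831781) / 0.200000 = -0.903054 / 0.200000 = -4.515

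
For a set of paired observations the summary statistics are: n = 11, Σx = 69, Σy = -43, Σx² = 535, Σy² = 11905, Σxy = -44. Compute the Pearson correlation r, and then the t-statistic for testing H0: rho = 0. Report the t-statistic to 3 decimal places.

0.632

Numerator: nΣxy − (Σx)(Σy) = 11·(-44) − (69)(-43) = 2483
Denominator: √[(nΣx²−(Σx)²)(nΣy²−(Σy)²)]
  nΣx²−(Σx)² = 11·535 − 4761 = 1124;  nΣy²−(Σy)² = 11·11905 − 1849 = 129106
  √(1124·129106) = √145115144 = 12046.3747
r = 2483 / 12046.3747 = 0.2061
t = r·√(n−2)/√(1−r²) = 0.2061·√9 / √(1−0.042477) = 0.618300 / 0.978531 = 0.632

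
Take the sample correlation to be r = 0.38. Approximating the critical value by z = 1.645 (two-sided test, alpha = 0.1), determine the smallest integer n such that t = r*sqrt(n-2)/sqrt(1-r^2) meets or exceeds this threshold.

19

Need r·√(n−2)/√(1−r²) ≥ 1.645
√(n−2) ≥ 1.645·√(1−0.1444) / 0.38 = 1.645·0.924986 / 0.38 = 4.0042
n−2 ≥ 16.0336  ⇒  n ≥ 18.0336
Smallest integer n = 19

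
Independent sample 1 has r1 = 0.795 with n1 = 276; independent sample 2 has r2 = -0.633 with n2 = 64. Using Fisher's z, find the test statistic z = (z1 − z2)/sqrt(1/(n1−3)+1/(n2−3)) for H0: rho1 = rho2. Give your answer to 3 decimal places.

12.931

z1 = atanh(0.795) = 1.084875,  z2 = atanh(-0.633) = -0.746406
SE = √(1/(n1−3) + 1/(n2−3)) = √(1/273 + 1/61) = √(0.0036630 + 0.0163934) = √0.0200564 = 0.141621
z = (z1 − z2)/SE = (1.084875 − (-0.746406)) / 0.141621 = 1.831281 / 0.141621 = 12.931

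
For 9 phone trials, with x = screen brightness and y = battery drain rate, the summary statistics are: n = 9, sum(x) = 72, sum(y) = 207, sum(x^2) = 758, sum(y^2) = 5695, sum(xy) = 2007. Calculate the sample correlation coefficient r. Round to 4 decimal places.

Numerator: nΣxy − (Σx)(Σy) = 9·2007 − (72)(207) = 3159
Denominator: √[(nΣx²−(Σx)²)(nΣy²−(Σy)²)]
  nΣx²−(Σx)² = 9·758 − 5184 = 1638;  nΣy²−(Σy)² = 9·5695 − 42849 = 8406
  √(1638·8406) = √13769028 = 3710.6641
r = 3159 / 3710.6641 = 0.8513

0.8513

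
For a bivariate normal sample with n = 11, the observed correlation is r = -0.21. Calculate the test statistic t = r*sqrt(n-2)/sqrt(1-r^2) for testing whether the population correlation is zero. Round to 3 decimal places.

t = r·√(n−2) / √(1−r²) with r = -0.21, n = 11
  = -0.21·√9 / √(1 − 0.0441)
  = -0.21·3.000000 / 0.977701
  = -0.630000 / 0.977701 = -0.644

-0.644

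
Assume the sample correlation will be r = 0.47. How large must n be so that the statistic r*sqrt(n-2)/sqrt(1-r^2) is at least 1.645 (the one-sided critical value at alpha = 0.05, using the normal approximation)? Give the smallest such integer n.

r√(n−2)/√(1−r²) ≥ 1.645  ⇔  n−2 ≥ (1.645)²·(1−r²)/r²
(1−r²)/r² = (1−0.2209)/0.2209 = 3.5269
n ≥ 2 + 2.706025·3.5269 = 2 + 9.5439 = 11.5439
⌈11.5439⌉ = 12

12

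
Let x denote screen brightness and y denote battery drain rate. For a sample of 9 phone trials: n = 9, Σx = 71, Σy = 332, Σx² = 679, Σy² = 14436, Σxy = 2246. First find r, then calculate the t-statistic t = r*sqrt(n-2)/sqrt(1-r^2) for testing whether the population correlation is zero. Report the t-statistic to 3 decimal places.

-2.838

Numerator: nΣxy − (Σx)(Σy) = 9·2246 − (71)(332) = -3358
Denominator: √[(nΣx²−(Σx)²)(nΣy²−(Σy)²)]
  nΣx²−(Σx)² = 9·679 − 5041 = 1070;  nΣy²−(Σy)² = 9·14436 − 110224 = 19700
  √(1070·19700) = √21079000 = 4591.1872
r = -3358 / 4591.1872 = -0.7314
t = r·√(n−2)/√(1−r²) = -0.7314·√7 / √(1−0.534946) = -1.935103 / 0.681949 = -2.838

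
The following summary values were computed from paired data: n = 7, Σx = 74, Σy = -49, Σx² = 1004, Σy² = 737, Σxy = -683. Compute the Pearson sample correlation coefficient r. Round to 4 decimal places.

S_xy = nΣxy − ΣxΣy = 7·(-683) − 74·(-49) = -4781 − (-3626) = -1155
S_xx = nΣx² − (Σx)² = 7·1004 − 74² = 7028 − 5476 = 1552
S_yy = nΣy² − (Σy)² = 7·737 − (-49)² = 5159 − 2401 = 2758
r = S_xy / √(S_xx·S_yy) = -1155 / √(1552·2758) = -1155 / √4280416 = -1155 / 2068.9166 = -0.5583

-0.5583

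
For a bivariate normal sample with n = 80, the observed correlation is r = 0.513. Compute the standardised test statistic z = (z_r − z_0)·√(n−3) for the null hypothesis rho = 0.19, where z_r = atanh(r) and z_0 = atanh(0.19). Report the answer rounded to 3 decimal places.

z_r = atanh(0.513) = 0.566793,  z_0 = atanh(0.19) = 0.192337
SE = 1/√(n−3) = 1/√77 = 0.113961
z = (z_r − z_0)/SE = (0.566793 − 0.192337) / 0.113961 = 0.374456 / 0.113961 = 3.286

3.286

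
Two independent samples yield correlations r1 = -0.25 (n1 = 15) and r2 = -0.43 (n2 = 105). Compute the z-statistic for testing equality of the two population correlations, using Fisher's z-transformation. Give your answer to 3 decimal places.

Fisher z-transforms: z1 = atanh(-0.25) = -0.255413, z2 = atanh(-0.43) = -0.459897; difference d = 0.204484
Var(d) = 1/12 + 1/102 = 0.0833333 + 0.0098039 = 0.0931372
z = d/√Var(d) = 0.204484 / √0.0931372 = 0.204484 / 0.305184 = 0.670

0.670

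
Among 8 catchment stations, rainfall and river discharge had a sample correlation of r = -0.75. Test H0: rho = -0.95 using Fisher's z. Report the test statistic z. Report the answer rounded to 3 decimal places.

1.920

z_r = atanh(-0.75) = -0.972955,  z_0 = atanh(-0.95) = -1.831781
SE = 1/√(n−3) = 1/√5 = 0.447214
z = (z_r − z_0)/SE = (-0.972955 − (-1.831781)) / 0.447214 = 0.858826 / 0.447214 = 1.920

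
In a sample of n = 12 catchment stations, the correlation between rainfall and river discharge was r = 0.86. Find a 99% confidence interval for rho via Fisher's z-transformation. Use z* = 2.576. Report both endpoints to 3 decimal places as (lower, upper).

(0.409, 0.973)

z_r = atanh(0.86) = 1.293345;  SE = 1/√(n−3) = 1/√9 = 0.333333
z-limits: 1.293345 ± 2.576·0.333333 = 1.293345 ± 0.858666 = [0.434679, 2.152011]
ρ-limits: (tanh 0.434679, tanh 2.152011) = (0.409, 0.973)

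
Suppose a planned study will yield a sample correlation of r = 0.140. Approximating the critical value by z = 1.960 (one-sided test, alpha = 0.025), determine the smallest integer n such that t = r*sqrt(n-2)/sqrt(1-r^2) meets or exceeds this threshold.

195

Need r·√(n−2)/√(1−r²) ≥ 1.960
√(n−2) ≥ 1.960·√(1−0.019600) / 0.140 = 1.960·0.990152 / 0.140 = 13.8621
n−2 ≥ 192.1578  ⇒  n ≥ 194.1578
Smallest integer n = 195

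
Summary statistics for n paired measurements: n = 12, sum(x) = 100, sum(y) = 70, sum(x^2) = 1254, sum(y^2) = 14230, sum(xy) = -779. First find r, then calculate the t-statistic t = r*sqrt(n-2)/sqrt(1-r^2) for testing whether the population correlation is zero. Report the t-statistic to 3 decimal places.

S_xy = nΣxy − ΣxΣy = 12·(-779) − 100·70 = -9348 − 7000 = -16348
S_xx = nΣx² − (Σx)² = 12·1254 − 100² = 15048 − 10000 = 5048
S_yy = nΣy² − (Σy)² = 12·14230 − 70² = 170760 − 4900 = 165860
r = S_xy / √(S_xx·S_yy) = -16348 / √(5048·165860) = -16348 / √837261280 = -16348 / 28935.4675 = -0.5650
t = r·√(n−2)/√(1−r²) = -0.5650·√10 / √(1−0.319225) = -1.786687 / 0.825091 = -2.165

-2.165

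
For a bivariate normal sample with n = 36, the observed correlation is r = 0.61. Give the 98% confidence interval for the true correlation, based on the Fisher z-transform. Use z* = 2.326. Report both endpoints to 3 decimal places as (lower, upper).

z_r = atanh(0.61) = 0.708921;  SE = 1/√(n−3) = 1/√33 = 0.174078
z-limits: 0.708921 ± 2.326·0.174078 = 0.708921 ± 0.404905 = [0.304016, 1.113826]
ρ-limits: (tanh 0.304016, tanh 1.113826) = (0.295, 0.805)

(0.295, 0.805)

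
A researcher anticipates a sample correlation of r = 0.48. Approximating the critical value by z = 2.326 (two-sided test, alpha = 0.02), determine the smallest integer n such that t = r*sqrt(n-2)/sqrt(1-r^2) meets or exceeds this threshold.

21

r√(n−2)/√(1−r²) ≥ 2.326  ⇔  n−2 ≥ (2.326)²·(1−r²)/r²
(1−r²)/r² = (1−0.2304)/0.2304 = 3.3403
n ≥ 2 + 5.410276·3.3403 = 2 + 18.0719 = 20.0719
⌈20.0719⌉ = 21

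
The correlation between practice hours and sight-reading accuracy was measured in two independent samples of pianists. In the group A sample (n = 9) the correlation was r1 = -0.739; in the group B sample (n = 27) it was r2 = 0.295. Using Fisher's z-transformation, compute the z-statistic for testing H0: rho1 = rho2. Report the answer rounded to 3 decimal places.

-2.744

Fisher z-transforms: z1 = atanh(-0.739) = -0.948273, z2 = atanh(0.295) = 0.304034; difference d = -1.252307
Var(d) = 1/6 + 1/24 = 0.1666667 + 0.0416667 = 0.2083334
z = d/√Var(d) = -1.252307 / √0.2083334 = -1.252307 / 0.456436 = -2.744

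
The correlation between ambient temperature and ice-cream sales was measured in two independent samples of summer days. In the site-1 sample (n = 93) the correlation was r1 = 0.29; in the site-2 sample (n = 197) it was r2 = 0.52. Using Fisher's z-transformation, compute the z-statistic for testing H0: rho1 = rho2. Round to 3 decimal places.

-2.178

z1 = atanh(0.29) = 0.298566,  z2 = atanh(0.52) = 0.576340
SE = √(1/(n1−3) + 1/(n2−3)) = √(1/90 + 1/194) = √(0.0111111 + 0.0051546) = √0.0162657 = 0.127537
z = (z1 − z2)/SE = (0.298566 − 0.576340) / 0.127537 = -0.277774 / 0.127537 = -2.178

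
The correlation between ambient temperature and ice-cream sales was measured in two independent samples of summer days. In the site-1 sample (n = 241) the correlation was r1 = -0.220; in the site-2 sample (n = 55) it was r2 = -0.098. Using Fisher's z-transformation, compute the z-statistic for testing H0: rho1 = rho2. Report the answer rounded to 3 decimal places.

z1 = atanh(-0.220) = -0.223656,  z2 = atanh(-0.098) = -0.098316
SE = √(1/(n1−3) + 1/(n2−3)) = √(1/238 + 1/52) = √(0.0042017 + 0.0192308) = √0.0234325 = 0.153077
z = (z1 − z2)/SE = (-0.223656 − (-0.098316)) / 0.153077 = -0.125340 / 0.153077 = -0.819

-0.819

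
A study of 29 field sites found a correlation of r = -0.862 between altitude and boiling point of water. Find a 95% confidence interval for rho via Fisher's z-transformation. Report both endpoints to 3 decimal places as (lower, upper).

z_r = atanh(-0.862) = -1.301076;  SE = 1/√(n−3) = 1/√26 = 0.196116
z-limits: -1.301076 ± 1.960·0.196116 = -1.301076 ± 0.384387 = [-1.685463, -0.916689]
ρ-limits: (tanh -1.685463, tanh -0.916689) = (-0.934, -0.724)

(-0.934, -0.724)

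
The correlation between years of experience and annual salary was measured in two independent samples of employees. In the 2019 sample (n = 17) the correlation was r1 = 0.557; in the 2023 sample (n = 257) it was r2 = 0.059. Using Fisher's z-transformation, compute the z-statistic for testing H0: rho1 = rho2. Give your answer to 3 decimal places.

Fisher z-transforms: z1 = atanh(0.557) = 0.628473, z2 = atanh(0.059) = 0.059069; difference d = 0.569404
Var(d) = 1/14 + 1/254 = 0.0714286 + 0.0039370 = 0.0753656
z = d/√Var(d) = 0.569404 / √0.0753656 = 0.569404 / 0.274528 = 2.074

2.074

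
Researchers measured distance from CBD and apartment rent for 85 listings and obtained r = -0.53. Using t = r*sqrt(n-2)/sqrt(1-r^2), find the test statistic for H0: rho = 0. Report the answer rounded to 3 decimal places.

-5.694

1 − r² = 1 − 0.2809 = 0.7191;  √(1−r²) = 0.847998
√(n−2) = √83 = 9.110434
t = r·√(n−2)/√(1−r²) = -0.53 · 9.110434 / 0.847998 = -5.694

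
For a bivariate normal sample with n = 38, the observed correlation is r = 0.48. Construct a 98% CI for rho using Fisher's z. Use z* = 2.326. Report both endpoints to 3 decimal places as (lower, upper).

z_r = atanh(0.48) = 0.522984;  SE = 1/√(n−3) = 1/√35 = 0.169031
z-limits: 0.522984 ± 2.326·0.169031 = 0.522984 ± 0.393166 = [0.129818, 0.916150]
ρ-limits: (tanh 0.129818, tanh 0.916150) = (0.129, 0.724)

(0.129, 0.724)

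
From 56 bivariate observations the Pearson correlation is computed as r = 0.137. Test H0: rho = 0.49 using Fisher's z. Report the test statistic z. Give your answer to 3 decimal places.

-2.899

z_r = atanh(0.137) = 0.137867,  z_0 = atanh(0.49) = 0.536060
SE = 1/√(n−3) = 1/√53 = 0.137361
z = (z_r − z_0)/SE = (0.137867 − 0.536060) / 0.137361 = -0.398193 / 0.137361 = -2.899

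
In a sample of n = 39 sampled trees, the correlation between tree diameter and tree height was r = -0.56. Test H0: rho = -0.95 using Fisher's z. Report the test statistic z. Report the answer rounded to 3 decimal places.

7.194

Fisher z: atanh(-0.56) = -0.632833, atanh(-0.95) = -1.831781
z = (z_r − z_0)·√(n−3) = (-0.632833 − (-1.831781))·√36 = 1.198948 · 6.000000 = 7.194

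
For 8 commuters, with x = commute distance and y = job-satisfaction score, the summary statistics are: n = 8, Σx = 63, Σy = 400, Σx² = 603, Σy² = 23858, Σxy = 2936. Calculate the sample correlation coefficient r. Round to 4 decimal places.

-0.3333

S_xy = nΣxy − ΣxΣy = 8·2936 − 63·400 = 23488 − 25200 = -1712
S_xx = nΣx² − (Σx)² = 8·603 − 63² = 4824 − 3969 = 855
S_yy = nΣy² − (Σy)² = 8·23858 − 400² = 190864 − 160000 = 30864
r = S_xy / √(S_xx·S_yy) = -1712 / √(855·30864) = -1712 / √26388720 = -1712 / 5136.9952 = -0.3333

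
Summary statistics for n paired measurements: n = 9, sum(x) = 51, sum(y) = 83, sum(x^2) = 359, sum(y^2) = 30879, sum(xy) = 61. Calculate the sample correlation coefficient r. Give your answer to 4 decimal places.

S_xy = nΣxy − ΣxΣy = 9·61 − 51·83 = 549 − 4233 = -3684
S_xx = nΣx² − (Σx)² = 9·359 − 51² = 3231 − 2601 = 630
S_yy = nΣy² − (Σy)² = 9·30879 − 83² = 277911 − 6889 = 271022
r = S_xy / √(S_xx·S_yy) = -3684 / √(630·271022) = -3684 / √170743860 = -3684 / 13066.8994 = -0.2819

-0.2819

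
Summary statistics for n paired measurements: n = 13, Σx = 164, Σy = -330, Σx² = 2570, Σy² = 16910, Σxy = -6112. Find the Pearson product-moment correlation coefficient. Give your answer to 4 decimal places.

S_xy = nΣxy − ΣxΣy = 13·(-6112) − 164·(-330) = -79456 − (-54120) = -25336
S_xx = nΣx² − (Σx)² = 13·2570 − 164² = 33410 − 26896 = 6514
S_yy = nΣy² − (Σy)² = 13·16910 − (-330)² = 219830 − 108900 = 110930
r = S_xy / √(S_xx·S_yy) = -25336 / √(6514·110930) = -25336 / √722598020 = -25336 / 26881.1834 = -0.9425

-0.9425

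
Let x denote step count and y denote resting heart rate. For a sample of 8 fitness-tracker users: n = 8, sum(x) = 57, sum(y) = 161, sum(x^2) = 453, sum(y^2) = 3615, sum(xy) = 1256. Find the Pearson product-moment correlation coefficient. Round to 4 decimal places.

0.8213

Numerator: nΣxy − (Σx)(Σy) = 8·1256 − (57)(161) = 871
Denominator: √[(nΣx²−(Σx)²)(nΣy²−(Σy)²)]
  nΣx²−(Σx)² = 8·453 − 3249 = 375;  nΣy²−(Σy)² = 8·3615 − 25921 = 2999
  √(375·2999) = √1124625 = 1060.4834
r = 871 / 1060.4834 = 0.8213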